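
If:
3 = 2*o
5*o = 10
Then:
No Solution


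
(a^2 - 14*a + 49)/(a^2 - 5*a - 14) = (a - 7)/(a + 2)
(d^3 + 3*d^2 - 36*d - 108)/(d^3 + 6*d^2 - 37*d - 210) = (d^2 + 9*d + 18)/(d^2 + 12*d + 35)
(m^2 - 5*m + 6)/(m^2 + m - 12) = (m - 2)/(m + 4)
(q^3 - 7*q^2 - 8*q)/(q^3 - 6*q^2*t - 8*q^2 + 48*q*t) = (q + 1)/(q - 6*t)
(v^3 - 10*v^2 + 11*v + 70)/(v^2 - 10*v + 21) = (v^2 - 3*v - 10)/(v - 3)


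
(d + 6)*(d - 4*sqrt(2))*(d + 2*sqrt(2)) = d^3 - 2*sqrt(2)*d^2 + 6*d^2 - 12*sqrt(2)*d - 16*d - 96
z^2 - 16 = (z - 4)*(z + 4)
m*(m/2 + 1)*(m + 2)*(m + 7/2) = m^4/2 + 15*m^3/4 + 9*m^2 + 7*m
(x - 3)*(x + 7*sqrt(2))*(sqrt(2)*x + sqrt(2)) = sqrt(2)*x^3 - 2*sqrt(2)*x^2 + 14*x^2 - 28*x - 3*sqrt(2)*x - 42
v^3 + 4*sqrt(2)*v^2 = v^2*(v + 4*sqrt(2))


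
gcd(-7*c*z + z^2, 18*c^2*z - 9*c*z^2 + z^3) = z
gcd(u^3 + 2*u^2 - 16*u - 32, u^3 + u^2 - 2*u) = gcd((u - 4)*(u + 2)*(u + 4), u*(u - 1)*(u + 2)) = u + 2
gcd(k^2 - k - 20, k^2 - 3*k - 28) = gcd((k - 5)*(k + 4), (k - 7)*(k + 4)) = k + 4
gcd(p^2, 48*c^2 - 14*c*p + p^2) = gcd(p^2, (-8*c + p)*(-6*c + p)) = 1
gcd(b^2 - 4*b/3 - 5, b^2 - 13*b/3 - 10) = b + 5/3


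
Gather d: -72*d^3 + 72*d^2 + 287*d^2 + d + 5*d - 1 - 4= -72*d^3 + 359*d^2 + 6*d - 5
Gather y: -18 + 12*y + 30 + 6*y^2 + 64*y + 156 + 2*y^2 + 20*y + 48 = 8*y^2 + 96*y + 216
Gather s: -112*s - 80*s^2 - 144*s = -80*s^2 - 256*s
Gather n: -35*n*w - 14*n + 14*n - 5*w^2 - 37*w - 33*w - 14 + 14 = -35*n*w - 5*w^2 - 70*w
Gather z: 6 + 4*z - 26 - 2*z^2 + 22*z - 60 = -2*z^2 + 26*z - 80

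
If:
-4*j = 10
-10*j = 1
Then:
No Solution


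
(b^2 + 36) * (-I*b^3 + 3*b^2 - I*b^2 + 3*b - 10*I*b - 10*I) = -I*b^5 + 3*b^4 - I*b^4 + 3*b^3 - 46*I*b^3 + 108*b^2 - 46*I*b^2 + 108*b - 360*I*b - 360*I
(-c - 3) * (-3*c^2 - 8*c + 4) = 3*c^3 + 17*c^2 + 20*c - 12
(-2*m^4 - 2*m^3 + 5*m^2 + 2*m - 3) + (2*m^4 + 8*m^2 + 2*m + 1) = -2*m^3 + 13*m^2 + 4*m - 2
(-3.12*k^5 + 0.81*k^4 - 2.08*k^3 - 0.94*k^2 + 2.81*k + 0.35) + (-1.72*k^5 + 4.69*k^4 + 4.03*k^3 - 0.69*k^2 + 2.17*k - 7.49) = -4.84*k^5 + 5.5*k^4 + 1.95*k^3 - 1.63*k^2 + 4.98*k - 7.14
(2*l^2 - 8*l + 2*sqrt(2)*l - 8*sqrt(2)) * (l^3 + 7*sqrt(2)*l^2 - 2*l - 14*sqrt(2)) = 2*l^5 - 8*l^4 + 16*sqrt(2)*l^4 - 64*sqrt(2)*l^3 + 24*l^3 - 96*l^2 - 32*sqrt(2)*l^2 - 56*l + 128*sqrt(2)*l + 224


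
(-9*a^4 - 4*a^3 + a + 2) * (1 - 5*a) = 45*a^5 + 11*a^4 - 4*a^3 - 5*a^2 - 9*a + 2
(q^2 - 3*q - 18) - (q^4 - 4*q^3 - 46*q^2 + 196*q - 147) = -q^4 + 4*q^3 + 47*q^2 - 199*q + 129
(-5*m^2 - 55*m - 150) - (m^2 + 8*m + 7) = -6*m^2 - 63*m - 157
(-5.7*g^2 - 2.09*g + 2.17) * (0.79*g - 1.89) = -4.503*g^3 + 9.1219*g^2 + 5.6644*g - 4.1013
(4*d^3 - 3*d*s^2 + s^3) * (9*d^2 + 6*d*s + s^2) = 36*d^5 + 24*d^4*s - 23*d^3*s^2 - 9*d^2*s^3 + 3*d*s^4 + s^5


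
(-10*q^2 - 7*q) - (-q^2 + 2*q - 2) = -9*q^2 - 9*q + 2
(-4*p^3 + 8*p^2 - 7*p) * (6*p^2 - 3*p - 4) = -24*p^5 + 60*p^4 - 50*p^3 - 11*p^2 + 28*p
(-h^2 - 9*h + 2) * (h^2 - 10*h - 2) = -h^4 + h^3 + 94*h^2 - 2*h - 4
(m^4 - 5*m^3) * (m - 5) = m^5 - 10*m^4 + 25*m^3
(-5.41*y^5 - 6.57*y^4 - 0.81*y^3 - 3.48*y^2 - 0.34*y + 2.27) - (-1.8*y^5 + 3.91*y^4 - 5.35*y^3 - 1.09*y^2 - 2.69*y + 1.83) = -3.61*y^5 - 10.48*y^4 + 4.54*y^3 - 2.39*y^2 + 2.35*y + 0.44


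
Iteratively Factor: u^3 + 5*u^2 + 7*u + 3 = (u + 1)*(u^2 + 4*u + 3) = (u + 1)^2*(u + 3)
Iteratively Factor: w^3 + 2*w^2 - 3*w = (w + 3)*(w^2 - w) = (w - 1)*(w + 3)*(w)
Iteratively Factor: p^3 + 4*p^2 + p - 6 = (p + 2)*(p^2 + 2*p - 3) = (p - 1)*(p + 2)*(p + 3)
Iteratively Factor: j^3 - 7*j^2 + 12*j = (j - 4)*(j^2 - 3*j) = (j - 4)*(j - 3)*(j)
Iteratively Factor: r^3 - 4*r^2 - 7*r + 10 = (r - 1)*(r^2 - 3*r - 10) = (r - 1)*(r + 2)*(r - 5)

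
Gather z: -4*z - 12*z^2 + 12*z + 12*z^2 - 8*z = 0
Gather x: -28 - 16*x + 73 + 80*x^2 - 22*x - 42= 80*x^2 - 38*x + 3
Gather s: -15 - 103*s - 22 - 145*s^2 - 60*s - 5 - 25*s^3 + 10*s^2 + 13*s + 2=-25*s^3 - 135*s^2 - 150*s - 40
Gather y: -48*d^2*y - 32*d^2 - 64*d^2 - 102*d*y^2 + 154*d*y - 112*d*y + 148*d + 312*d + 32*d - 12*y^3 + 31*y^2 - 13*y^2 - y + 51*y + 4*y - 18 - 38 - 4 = -96*d^2 + 492*d - 12*y^3 + y^2*(18 - 102*d) + y*(-48*d^2 + 42*d + 54) - 60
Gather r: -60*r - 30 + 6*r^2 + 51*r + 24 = 6*r^2 - 9*r - 6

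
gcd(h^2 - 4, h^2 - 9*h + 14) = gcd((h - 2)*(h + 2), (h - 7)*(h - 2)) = h - 2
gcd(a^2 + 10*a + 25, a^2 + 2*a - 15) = a + 5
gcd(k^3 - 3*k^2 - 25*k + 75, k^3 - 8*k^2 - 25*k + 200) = k^2 - 25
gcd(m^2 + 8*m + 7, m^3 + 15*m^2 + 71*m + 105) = m + 7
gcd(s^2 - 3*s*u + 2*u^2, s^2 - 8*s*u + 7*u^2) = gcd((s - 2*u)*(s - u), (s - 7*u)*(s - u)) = s - u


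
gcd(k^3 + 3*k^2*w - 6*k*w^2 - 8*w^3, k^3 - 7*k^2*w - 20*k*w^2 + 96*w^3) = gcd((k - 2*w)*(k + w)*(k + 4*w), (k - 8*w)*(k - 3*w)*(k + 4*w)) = k + 4*w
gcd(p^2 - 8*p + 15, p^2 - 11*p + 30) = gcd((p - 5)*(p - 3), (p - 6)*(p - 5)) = p - 5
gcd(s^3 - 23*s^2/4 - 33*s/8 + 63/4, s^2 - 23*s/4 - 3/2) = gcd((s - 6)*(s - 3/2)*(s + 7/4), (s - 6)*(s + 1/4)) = s - 6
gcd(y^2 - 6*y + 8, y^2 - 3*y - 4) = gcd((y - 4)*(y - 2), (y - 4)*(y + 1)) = y - 4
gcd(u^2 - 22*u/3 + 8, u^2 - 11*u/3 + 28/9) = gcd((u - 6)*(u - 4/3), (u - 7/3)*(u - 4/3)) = u - 4/3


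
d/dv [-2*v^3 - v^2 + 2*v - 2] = -6*v^2 - 2*v + 2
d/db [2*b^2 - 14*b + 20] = 4*b - 14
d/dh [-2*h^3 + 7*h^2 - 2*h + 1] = -6*h^2 + 14*h - 2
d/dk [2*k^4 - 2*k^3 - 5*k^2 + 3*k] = 8*k^3 - 6*k^2 - 10*k + 3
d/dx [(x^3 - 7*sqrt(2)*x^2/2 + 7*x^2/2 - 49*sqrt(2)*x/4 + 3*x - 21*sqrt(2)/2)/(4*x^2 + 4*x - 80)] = (4*x^4 + 8*x^3 - 238*x^2 + 35*sqrt(2)*x^2 - 560*x + 644*sqrt(2)*x - 240 + 1022*sqrt(2))/(16*(x^4 + 2*x^3 - 39*x^2 - 40*x + 400))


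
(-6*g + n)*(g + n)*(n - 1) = -6*g^2*n + 6*g^2 - 5*g*n^2 + 5*g*n + n^3 - n^2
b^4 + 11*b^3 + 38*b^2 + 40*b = b*(b + 2)*(b + 4)*(b + 5)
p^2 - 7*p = p*(p - 7)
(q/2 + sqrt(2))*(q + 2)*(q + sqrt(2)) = q^3/2 + q^2 + 3*sqrt(2)*q^2/2 + 2*q + 3*sqrt(2)*q + 4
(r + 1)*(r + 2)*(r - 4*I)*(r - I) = r^4 + 3*r^3 - 5*I*r^3 - 2*r^2 - 15*I*r^2 - 12*r - 10*I*r - 8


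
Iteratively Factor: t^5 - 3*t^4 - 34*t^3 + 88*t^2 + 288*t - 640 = (t - 5)*(t^4 + 2*t^3 - 24*t^2 - 32*t + 128) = (t - 5)*(t + 4)*(t^3 - 2*t^2 - 16*t + 32) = (t - 5)*(t - 2)*(t + 4)*(t^2 - 16) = (t - 5)*(t - 2)*(t + 4)^2*(t - 4)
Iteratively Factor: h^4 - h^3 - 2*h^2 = (h)*(h^3 - h^2 - 2*h) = h*(h + 1)*(h^2 - 2*h) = h^2*(h + 1)*(h - 2)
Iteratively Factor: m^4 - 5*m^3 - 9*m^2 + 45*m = (m + 3)*(m^3 - 8*m^2 + 15*m) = (m - 3)*(m + 3)*(m^2 - 5*m) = m*(m - 3)*(m + 3)*(m - 5)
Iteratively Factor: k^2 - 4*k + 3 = (k - 3)*(k - 1)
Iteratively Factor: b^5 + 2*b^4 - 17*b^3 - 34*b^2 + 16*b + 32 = (b + 1)*(b^4 + b^3 - 18*b^2 - 16*b + 32) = (b - 4)*(b + 1)*(b^3 + 5*b^2 + 2*b - 8) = (b - 4)*(b + 1)*(b + 2)*(b^2 + 3*b - 4) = (b - 4)*(b - 1)*(b + 1)*(b + 2)*(b + 4)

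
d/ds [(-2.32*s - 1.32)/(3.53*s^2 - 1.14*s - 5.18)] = (8.1896*s^2 + 9.3192*s + 10.5128)/(12.4609*s^4 - 8.0484*s^3 - 35.2712*s^2 + 11.8104*s + 26.8324)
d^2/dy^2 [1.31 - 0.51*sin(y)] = 0.51*sin(y)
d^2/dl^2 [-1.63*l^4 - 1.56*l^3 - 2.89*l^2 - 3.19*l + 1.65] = -19.56*l^2 - 9.36*l - 5.78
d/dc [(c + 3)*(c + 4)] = 2*c + 7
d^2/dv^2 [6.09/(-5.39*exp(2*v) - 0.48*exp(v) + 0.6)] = (-6.09*(10.78*exp(v) + 0.48)*(21.56*exp(v) + 0.96)*exp(v) + (131.3004*exp(v) + 2.9232)*(5.39*exp(2*v) + 0.48*exp(v) - 0.6))*exp(v)/(5.39*exp(2*v) + 0.48*exp(v) - 0.6)^3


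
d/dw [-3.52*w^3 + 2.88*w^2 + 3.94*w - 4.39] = -10.56*w^2 + 5.76*w + 3.94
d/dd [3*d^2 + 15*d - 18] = 6*d + 15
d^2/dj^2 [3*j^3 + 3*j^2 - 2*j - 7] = 18*j + 6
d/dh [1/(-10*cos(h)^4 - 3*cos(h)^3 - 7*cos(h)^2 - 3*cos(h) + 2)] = -(44*cos(h) + 9*cos(2*h)/2 + 10*cos(3*h) + 15/2)*sin(h)/(10*cos(h)^4 + 3*cos(h)^3 + 7*cos(h)^2 + 3*cos(h) - 2)^2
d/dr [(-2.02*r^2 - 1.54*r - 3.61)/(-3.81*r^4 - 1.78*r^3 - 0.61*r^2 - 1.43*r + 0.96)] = (-15.3924*r^5 - 21.1978*r^4 - 60.4988*r^3 - 17.3282*r^2 - 8.2826*r - 6.6407)/(14.5161*r^8 + 13.5636*r^7 + 7.8166*r^6 + 13.0682*r^5 - 1.8523*r^4 - 1.673*r^3 + 0.8737*r^2 - 2.7456*r + 0.9216)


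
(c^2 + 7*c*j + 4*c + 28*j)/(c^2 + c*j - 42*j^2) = (c + 4)/(c - 6*j)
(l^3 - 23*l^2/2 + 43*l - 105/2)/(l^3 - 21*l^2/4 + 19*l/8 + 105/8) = 4*(l - 5)/(4*l + 5)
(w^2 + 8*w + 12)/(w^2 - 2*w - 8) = (w + 6)/(w - 4)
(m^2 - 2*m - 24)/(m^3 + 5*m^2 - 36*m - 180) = (m + 4)/(m^2 + 11*m + 30)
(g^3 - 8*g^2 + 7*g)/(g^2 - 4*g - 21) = g*(g - 1)/(g + 3)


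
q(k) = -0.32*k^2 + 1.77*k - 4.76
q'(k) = 1.77 - 0.64*k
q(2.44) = -2.35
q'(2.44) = 0.21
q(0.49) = -3.97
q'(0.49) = 1.46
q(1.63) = -2.73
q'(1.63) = 0.73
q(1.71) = -2.67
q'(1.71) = 0.68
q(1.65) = -2.71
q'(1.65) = 0.71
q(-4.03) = -17.09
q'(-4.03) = 4.35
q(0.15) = -4.50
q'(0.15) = 1.67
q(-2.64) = -11.66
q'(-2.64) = 3.46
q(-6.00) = -26.90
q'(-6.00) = 5.61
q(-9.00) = -46.61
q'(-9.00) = 7.53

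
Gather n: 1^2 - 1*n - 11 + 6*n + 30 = 5*n + 20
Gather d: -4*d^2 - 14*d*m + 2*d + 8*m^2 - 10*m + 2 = -4*d^2 + d*(2 - 14*m) + 8*m^2 - 10*m + 2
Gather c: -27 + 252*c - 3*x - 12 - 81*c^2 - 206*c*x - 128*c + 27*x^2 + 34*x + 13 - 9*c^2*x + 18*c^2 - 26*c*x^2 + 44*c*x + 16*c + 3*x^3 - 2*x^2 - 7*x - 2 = c^2*(-9*x - 63) + c*(-26*x^2 - 162*x + 140) + 3*x^3 + 25*x^2 + 24*x - 28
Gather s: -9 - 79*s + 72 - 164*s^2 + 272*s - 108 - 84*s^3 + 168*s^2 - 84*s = -84*s^3 + 4*s^2 + 109*s - 45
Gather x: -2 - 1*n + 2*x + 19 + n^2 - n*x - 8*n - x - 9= n^2 - 9*n + x*(1 - n) + 8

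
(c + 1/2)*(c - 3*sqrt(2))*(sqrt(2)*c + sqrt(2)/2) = sqrt(2)*c^3 - 6*c^2 + sqrt(2)*c^2 - 6*c + sqrt(2)*c/4 - 3/2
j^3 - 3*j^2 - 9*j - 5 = (j - 5)*(j + 1)^2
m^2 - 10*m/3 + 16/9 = (m - 8/3)*(m - 2/3)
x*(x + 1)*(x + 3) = x^3 + 4*x^2 + 3*x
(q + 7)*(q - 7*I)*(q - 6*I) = q^3 + 7*q^2 - 13*I*q^2 - 42*q - 91*I*q - 294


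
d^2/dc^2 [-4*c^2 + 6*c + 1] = -8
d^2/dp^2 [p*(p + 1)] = 2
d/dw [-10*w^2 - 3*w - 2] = -20*w - 3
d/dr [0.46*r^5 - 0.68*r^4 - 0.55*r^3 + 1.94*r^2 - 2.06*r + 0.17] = 2.3*r^4 - 2.72*r^3 - 1.65*r^2 + 3.88*r - 2.06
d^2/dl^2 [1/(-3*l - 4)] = -18/(3*l + 4)^3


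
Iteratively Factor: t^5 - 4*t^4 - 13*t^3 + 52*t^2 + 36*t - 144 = (t - 2)*(t^4 - 2*t^3 - 17*t^2 + 18*t + 72) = (t - 4)*(t - 2)*(t^3 + 2*t^2 - 9*t - 18) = (t - 4)*(t - 3)*(t - 2)*(t^2 + 5*t + 6) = (t - 4)*(t - 3)*(t - 2)*(t + 3)*(t + 2)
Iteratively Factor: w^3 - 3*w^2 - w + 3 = (w + 1)*(w^2 - 4*w + 3) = (w - 3)*(w + 1)*(w - 1)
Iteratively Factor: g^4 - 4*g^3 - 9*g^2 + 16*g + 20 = (g - 5)*(g^3 + g^2 - 4*g - 4) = (g - 5)*(g + 2)*(g^2 - g - 2) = (g - 5)*(g - 2)*(g + 2)*(g + 1)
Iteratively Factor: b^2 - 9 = (b + 3)*(b - 3)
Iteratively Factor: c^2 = (c)*(c)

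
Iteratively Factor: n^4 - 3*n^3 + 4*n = (n + 1)*(n^3 - 4*n^2 + 4*n) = n*(n + 1)*(n^2 - 4*n + 4) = n*(n - 2)*(n + 1)*(n - 2)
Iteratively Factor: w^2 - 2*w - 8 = (w - 4)*(w + 2)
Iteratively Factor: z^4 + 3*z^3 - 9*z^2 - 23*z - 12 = (z - 3)*(z^3 + 6*z^2 + 9*z + 4) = (z - 3)*(z + 4)*(z^2 + 2*z + 1) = (z - 3)*(z + 1)*(z + 4)*(z + 1)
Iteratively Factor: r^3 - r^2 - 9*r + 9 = (r + 3)*(r^2 - 4*r + 3) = (r - 1)*(r + 3)*(r - 3)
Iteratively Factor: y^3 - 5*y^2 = (y)*(y^2 - 5*y) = y^2*(y - 5)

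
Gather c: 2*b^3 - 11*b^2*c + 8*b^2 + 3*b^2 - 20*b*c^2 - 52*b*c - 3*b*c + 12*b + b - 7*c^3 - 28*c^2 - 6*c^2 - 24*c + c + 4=2*b^3 + 11*b^2 + 13*b - 7*c^3 + c^2*(-20*b - 34) + c*(-11*b^2 - 55*b - 23) + 4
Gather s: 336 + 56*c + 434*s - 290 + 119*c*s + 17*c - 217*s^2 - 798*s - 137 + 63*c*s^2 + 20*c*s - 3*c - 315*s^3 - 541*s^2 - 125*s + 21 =70*c - 315*s^3 + s^2*(63*c - 758) + s*(139*c - 489) - 70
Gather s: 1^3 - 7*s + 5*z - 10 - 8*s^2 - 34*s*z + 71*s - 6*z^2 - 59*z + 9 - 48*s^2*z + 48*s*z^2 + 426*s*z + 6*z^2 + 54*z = s^2*(-48*z - 8) + s*(48*z^2 + 392*z + 64)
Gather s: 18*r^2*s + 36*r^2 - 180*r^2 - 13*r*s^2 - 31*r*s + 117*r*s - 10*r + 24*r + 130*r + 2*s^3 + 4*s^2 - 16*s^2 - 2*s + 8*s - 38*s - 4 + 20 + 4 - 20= -144*r^2 + 144*r + 2*s^3 + s^2*(-13*r - 12) + s*(18*r^2 + 86*r - 32)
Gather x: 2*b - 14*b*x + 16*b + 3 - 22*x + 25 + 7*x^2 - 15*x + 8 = 18*b + 7*x^2 + x*(-14*b - 37) + 36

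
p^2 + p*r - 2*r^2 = (p - r)*(p + 2*r)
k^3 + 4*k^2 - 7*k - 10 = (k - 2)*(k + 1)*(k + 5)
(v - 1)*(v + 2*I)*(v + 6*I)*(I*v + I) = I*v^4 - 8*v^3 - 13*I*v^2 + 8*v + 12*I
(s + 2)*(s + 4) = s^2 + 6*s + 8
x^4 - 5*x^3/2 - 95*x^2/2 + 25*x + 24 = (x - 8)*(x - 1)*(x + 1/2)*(x + 6)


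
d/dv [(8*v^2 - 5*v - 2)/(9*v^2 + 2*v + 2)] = (61*v^2 + 68*v - 6)/(81*v^4 + 36*v^3 + 40*v^2 + 8*v + 4)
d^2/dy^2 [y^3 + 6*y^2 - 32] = 6*y + 12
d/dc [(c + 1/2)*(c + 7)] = 2*c + 15/2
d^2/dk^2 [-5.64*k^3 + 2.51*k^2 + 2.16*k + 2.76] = 5.02 - 33.84*k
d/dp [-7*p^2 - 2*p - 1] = -14*p - 2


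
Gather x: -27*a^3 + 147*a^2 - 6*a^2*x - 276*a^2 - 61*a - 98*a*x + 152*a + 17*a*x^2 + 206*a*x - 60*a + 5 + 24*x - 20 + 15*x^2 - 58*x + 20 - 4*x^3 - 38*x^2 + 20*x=-27*a^3 - 129*a^2 + 31*a - 4*x^3 + x^2*(17*a - 23) + x*(-6*a^2 + 108*a - 14) + 5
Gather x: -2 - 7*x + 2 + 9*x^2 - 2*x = 9*x^2 - 9*x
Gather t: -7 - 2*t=-2*t - 7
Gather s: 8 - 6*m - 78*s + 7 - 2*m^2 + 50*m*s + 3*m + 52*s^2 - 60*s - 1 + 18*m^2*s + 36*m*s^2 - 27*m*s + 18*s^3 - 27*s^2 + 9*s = -2*m^2 - 3*m + 18*s^3 + s^2*(36*m + 25) + s*(18*m^2 + 23*m - 129) + 14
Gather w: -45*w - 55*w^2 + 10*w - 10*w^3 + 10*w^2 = -10*w^3 - 45*w^2 - 35*w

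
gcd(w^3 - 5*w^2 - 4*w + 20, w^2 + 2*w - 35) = w - 5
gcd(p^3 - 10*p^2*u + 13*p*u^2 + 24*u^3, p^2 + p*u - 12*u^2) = p - 3*u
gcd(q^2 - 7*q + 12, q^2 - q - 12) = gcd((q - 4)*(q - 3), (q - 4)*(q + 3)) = q - 4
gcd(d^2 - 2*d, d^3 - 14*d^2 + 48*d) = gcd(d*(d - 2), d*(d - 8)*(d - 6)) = d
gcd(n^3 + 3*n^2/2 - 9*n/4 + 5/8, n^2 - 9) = 1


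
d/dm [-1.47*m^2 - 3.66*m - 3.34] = -2.94*m - 3.66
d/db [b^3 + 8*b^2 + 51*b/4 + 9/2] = 3*b^2 + 16*b + 51/4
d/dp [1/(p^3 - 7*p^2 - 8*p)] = (-3*p^2 + 14*p + 8)/(p^2*(-p^2 + 7*p + 8)^2)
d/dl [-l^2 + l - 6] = 1 - 2*l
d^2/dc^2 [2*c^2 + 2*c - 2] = 4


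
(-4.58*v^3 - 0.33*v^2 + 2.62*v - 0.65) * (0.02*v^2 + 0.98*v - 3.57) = -0.0916*v^5 - 4.495*v^4 + 16.0796*v^3 + 3.7327*v^2 - 9.9904*v + 2.3205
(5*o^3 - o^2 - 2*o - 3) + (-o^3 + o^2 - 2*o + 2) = 4*o^3 - 4*o - 1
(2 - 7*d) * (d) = -7*d^2 + 2*d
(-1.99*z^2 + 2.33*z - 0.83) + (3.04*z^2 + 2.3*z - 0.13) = 1.05*z^2 + 4.63*z - 0.96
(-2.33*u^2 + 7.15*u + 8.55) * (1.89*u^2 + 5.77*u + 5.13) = -4.4037*u^4 + 0.0694000000000017*u^3 + 45.4621*u^2 + 86.013*u + 43.8615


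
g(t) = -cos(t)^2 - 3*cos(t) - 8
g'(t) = 2*sin(t)*cos(t) + 3*sin(t)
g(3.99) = -6.45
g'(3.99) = -1.26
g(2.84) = -6.05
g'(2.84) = 0.32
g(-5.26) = -9.83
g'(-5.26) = 3.45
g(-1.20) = -9.22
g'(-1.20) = -3.47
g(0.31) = -11.76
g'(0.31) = 1.50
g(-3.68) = -6.16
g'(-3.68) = 0.66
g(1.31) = -8.84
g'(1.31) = 3.40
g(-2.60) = -6.16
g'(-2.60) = -0.66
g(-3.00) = -6.01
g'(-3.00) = -0.14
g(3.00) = -6.01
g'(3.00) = 0.14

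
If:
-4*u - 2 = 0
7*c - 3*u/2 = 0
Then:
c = -3/28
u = -1/2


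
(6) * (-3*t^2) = -18*t^2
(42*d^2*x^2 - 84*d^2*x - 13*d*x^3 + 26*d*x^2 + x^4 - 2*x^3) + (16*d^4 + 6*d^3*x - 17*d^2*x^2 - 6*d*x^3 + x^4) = 16*d^4 + 6*d^3*x + 25*d^2*x^2 - 84*d^2*x - 19*d*x^3 + 26*d*x^2 + 2*x^4 - 2*x^3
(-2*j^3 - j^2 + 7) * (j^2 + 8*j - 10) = -2*j^5 - 17*j^4 + 12*j^3 + 17*j^2 + 56*j - 70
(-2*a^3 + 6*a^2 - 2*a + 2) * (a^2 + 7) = -2*a^5 + 6*a^4 - 16*a^3 + 44*a^2 - 14*a + 14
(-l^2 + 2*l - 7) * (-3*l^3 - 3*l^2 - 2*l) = 3*l^5 - 3*l^4 + 17*l^3 + 17*l^2 + 14*l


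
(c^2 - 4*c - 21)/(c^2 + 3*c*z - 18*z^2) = (c^2 - 4*c - 21)/(c^2 + 3*c*z - 18*z^2)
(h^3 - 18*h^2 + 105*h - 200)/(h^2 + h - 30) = (h^2 - 13*h + 40)/(h + 6)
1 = 1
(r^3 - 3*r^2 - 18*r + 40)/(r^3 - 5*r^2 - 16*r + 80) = (r - 2)/(r - 4)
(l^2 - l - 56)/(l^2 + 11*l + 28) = (l - 8)/(l + 4)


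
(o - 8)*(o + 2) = o^2 - 6*o - 16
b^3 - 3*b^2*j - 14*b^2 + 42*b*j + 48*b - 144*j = (b - 8)*(b - 6)*(b - 3*j)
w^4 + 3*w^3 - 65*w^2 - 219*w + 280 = (w - 8)*(w - 1)*(w + 5)*(w + 7)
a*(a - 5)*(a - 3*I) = a^3 - 5*a^2 - 3*I*a^2 + 15*I*a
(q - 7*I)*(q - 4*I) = q^2 - 11*I*q - 28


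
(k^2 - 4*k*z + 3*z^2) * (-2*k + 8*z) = -2*k^3 + 16*k^2*z - 38*k*z^2 + 24*z^3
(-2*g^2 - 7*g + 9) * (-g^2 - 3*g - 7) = 2*g^4 + 13*g^3 + 26*g^2 + 22*g - 63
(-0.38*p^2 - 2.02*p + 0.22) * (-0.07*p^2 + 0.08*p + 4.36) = 0.0266*p^4 + 0.111*p^3 - 1.8338*p^2 - 8.7896*p + 0.9592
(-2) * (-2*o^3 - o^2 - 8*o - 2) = 4*o^3 + 2*o^2 + 16*o + 4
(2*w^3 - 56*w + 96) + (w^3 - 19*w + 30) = 3*w^3 - 75*w + 126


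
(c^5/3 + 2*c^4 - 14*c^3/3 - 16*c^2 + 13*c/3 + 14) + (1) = c^5/3 + 2*c^4 - 14*c^3/3 - 16*c^2 + 13*c/3 + 15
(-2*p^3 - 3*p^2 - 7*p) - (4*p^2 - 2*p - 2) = -2*p^3 - 7*p^2 - 5*p + 2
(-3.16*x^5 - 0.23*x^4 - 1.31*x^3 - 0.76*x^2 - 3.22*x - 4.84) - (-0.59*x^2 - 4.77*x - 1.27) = -3.16*x^5 - 0.23*x^4 - 1.31*x^3 - 0.17*x^2 + 1.55*x - 3.57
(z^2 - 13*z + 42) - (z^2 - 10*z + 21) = 21 - 3*z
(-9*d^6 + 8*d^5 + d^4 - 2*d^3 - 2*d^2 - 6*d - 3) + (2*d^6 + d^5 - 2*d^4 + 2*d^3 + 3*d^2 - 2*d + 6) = -7*d^6 + 9*d^5 - d^4 + d^2 - 8*d + 3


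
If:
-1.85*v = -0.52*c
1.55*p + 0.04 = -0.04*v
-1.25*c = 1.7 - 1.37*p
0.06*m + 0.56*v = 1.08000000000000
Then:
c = -1.38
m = 21.61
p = -0.02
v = -0.39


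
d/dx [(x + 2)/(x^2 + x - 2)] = -1/(x^2 - 2*x + 1)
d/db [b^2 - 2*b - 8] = 2*b - 2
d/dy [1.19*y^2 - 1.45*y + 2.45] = 2.38*y - 1.45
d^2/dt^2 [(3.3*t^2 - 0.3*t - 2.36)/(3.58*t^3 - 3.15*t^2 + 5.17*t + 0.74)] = (84.5882400000002*t^6 - 23.0695200000001*t^5 - 709.132128*t^4 + 416.06244*t^3 - 346.893456*t^2 + 263.919552*t - 131.253088)/(45.882712*t^9 - 121.11498*t^8 + 305.350014*t^7 - 352.616007*t^6 + 390.896481*t^5 - 148.381971*t^4 + 71.762017*t^3 + 54.163338*t^2 + 8.493276*t + 0.405224)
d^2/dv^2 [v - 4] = 0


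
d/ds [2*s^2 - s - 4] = 4*s - 1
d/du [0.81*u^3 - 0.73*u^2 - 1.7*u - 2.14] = 2.43*u^2 - 1.46*u - 1.7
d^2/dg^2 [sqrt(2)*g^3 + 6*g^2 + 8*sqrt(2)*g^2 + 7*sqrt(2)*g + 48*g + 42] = 6*sqrt(2)*g + 12 + 16*sqrt(2)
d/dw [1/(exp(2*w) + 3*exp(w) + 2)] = (-2*exp(w) - 3)*exp(w)/(exp(2*w) + 3*exp(w) + 2)^2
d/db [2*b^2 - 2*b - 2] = 4*b - 2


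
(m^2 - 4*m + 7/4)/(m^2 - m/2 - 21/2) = (m - 1/2)/(m + 3)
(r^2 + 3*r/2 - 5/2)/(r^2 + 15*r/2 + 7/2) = (2*r^2 + 3*r - 5)/(2*r^2 + 15*r + 7)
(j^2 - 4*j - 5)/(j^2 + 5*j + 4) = (j - 5)/(j + 4)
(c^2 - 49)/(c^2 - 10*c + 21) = (c + 7)/(c - 3)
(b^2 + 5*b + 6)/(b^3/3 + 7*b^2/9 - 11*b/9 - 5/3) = 9*(b + 2)/(3*b^2 - 2*b - 5)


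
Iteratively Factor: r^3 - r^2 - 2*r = (r - 2)*(r^2 + r) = (r - 2)*(r + 1)*(r)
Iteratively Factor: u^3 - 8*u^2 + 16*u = (u - 4)*(u^2 - 4*u) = u*(u - 4)*(u - 4)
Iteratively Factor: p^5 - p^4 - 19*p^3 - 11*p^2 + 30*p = (p - 5)*(p^4 + 4*p^3 + p^2 - 6*p) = (p - 5)*(p + 2)*(p^3 + 2*p^2 - 3*p) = (p - 5)*(p + 2)*(p + 3)*(p^2 - p) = p*(p - 5)*(p + 2)*(p + 3)*(p - 1)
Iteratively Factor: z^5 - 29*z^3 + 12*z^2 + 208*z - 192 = (z - 1)*(z^4 + z^3 - 28*z^2 - 16*z + 192) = (z - 4)*(z - 1)*(z^3 + 5*z^2 - 8*z - 48) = (z - 4)*(z - 3)*(z - 1)*(z^2 + 8*z + 16) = (z - 4)*(z - 3)*(z - 1)*(z + 4)*(z + 4)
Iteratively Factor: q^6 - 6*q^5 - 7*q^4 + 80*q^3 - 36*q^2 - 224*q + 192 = (q - 2)*(q^5 - 4*q^4 - 15*q^3 + 50*q^2 + 64*q - 96) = (q - 4)*(q - 2)*(q^4 - 15*q^2 - 10*q + 24) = (q - 4)*(q - 2)*(q - 1)*(q^3 + q^2 - 14*q - 24) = (q - 4)*(q - 2)*(q - 1)*(q + 2)*(q^2 - q - 12) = (q - 4)^2*(q - 2)*(q - 1)*(q + 2)*(q + 3)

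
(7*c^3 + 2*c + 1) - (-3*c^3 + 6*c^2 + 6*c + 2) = 10*c^3 - 6*c^2 - 4*c - 1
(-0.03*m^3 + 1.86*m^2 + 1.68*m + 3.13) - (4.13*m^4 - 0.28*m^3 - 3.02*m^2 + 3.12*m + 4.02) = -4.13*m^4 + 0.25*m^3 + 4.88*m^2 - 1.44*m - 0.89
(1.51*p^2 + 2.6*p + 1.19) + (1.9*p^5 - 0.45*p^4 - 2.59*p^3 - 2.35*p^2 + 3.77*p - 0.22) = 1.9*p^5 - 0.45*p^4 - 2.59*p^3 - 0.84*p^2 + 6.37*p + 0.97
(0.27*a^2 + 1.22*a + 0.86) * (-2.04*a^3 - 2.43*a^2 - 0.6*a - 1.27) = -0.5508*a^5 - 3.1449*a^4 - 4.881*a^3 - 3.1647*a^2 - 2.0654*a - 1.0922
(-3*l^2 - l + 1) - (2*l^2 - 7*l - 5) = -5*l^2 + 6*l + 6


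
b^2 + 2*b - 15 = (b - 3)*(b + 5)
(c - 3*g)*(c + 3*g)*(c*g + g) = c^3*g + c^2*g - 9*c*g^3 - 9*g^3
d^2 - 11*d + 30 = (d - 6)*(d - 5)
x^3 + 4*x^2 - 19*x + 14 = (x - 2)*(x - 1)*(x + 7)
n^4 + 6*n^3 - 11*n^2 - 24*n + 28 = (n - 2)*(n - 1)*(n + 2)*(n + 7)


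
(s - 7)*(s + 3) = s^2 - 4*s - 21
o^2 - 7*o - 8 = (o - 8)*(o + 1)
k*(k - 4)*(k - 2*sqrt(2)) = k^3 - 4*k^2 - 2*sqrt(2)*k^2 + 8*sqrt(2)*k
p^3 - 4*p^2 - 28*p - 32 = (p - 8)*(p + 2)^2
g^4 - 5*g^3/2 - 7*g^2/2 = g^2*(g - 7/2)*(g + 1)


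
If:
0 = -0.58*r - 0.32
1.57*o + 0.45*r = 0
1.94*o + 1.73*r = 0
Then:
No Solution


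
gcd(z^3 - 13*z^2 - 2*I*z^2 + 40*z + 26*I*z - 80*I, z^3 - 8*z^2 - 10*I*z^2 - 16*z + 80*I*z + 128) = z^2 + z*(-8 - 2*I) + 16*I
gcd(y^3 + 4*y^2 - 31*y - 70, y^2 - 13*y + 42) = 1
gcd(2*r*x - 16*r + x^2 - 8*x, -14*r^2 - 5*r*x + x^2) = 2*r + x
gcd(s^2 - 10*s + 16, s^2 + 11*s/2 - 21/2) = 1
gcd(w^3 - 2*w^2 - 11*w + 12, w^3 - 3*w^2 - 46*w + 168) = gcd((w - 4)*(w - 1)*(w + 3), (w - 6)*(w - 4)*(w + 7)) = w - 4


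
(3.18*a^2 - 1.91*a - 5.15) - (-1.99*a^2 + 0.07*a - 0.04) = 5.17*a^2 - 1.98*a - 5.11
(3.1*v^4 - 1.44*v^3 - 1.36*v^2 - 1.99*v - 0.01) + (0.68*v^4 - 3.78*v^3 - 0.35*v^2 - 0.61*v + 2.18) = 3.78*v^4 - 5.22*v^3 - 1.71*v^2 - 2.6*v + 2.17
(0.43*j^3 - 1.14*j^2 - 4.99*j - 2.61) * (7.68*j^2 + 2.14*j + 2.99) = 3.3024*j^5 - 7.835*j^4 - 39.4771*j^3 - 34.132*j^2 - 20.5055*j - 7.8039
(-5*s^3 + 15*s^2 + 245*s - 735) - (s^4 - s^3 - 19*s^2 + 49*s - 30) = -s^4 - 4*s^3 + 34*s^2 + 196*s - 705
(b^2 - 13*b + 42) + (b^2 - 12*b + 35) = 2*b^2 - 25*b + 77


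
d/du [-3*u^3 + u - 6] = 1 - 9*u^2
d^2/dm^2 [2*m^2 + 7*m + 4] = 4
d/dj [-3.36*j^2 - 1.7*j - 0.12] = -6.72*j - 1.7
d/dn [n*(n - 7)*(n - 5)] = 3*n^2 - 24*n + 35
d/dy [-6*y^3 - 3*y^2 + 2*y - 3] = -18*y^2 - 6*y + 2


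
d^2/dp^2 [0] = 0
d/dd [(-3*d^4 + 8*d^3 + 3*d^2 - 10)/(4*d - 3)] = 2*(-18*d^4 + 50*d^3 - 30*d^2 - 9*d + 20)/(16*d^2 - 24*d + 9)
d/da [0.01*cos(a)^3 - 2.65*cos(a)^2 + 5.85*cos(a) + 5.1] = (-0.03*cos(a)^2 + 5.3*cos(a) - 5.85)*sin(a)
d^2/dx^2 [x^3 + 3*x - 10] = 6*x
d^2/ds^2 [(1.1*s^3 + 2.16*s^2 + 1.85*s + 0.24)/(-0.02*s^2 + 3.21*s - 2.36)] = (-1.30104260698261e-18*s^5 + 4.44089209850063e-16*s^4 - 22.844004*s^3 + 50.610096*s^2 - 36.142992*s - 57.013704)/(8.0e-6*s^6 - 0.003852*s^5 + 0.621078*s^4 - 33.985233*s^3 + 73.287204*s^2 - 53.635248*s + 13.144256)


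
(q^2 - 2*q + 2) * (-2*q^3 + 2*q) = -2*q^5 + 4*q^4 - 2*q^3 - 4*q^2 + 4*q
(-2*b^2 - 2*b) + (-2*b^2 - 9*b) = -4*b^2 - 11*b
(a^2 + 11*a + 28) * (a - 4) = a^3 + 7*a^2 - 16*a - 112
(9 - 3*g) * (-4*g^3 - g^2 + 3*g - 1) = 12*g^4 - 33*g^3 - 18*g^2 + 30*g - 9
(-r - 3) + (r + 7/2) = 1/2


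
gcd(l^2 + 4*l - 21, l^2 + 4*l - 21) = l^2 + 4*l - 21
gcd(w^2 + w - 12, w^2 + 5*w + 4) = w + 4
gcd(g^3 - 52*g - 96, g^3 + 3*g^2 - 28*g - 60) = g^2 + 8*g + 12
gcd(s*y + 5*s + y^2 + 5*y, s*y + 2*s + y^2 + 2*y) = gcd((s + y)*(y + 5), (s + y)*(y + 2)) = s + y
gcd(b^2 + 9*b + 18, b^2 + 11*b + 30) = b + 6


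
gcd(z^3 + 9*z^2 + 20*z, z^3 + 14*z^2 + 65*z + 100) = z^2 + 9*z + 20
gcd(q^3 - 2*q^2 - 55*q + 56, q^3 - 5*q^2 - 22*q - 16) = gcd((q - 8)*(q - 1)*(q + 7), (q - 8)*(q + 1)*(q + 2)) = q - 8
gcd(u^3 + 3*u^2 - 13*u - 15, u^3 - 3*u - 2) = u + 1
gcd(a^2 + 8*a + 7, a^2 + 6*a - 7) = a + 7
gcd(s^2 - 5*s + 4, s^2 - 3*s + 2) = s - 1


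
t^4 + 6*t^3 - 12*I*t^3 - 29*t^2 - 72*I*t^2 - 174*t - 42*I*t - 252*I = (t + 6)*(t - 7*I)*(t - 6*I)*(t + I)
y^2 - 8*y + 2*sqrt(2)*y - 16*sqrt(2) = (y - 8)*(y + 2*sqrt(2))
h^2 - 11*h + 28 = (h - 7)*(h - 4)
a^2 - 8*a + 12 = (a - 6)*(a - 2)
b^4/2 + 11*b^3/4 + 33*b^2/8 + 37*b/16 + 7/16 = (b/2 + 1/4)*(b + 1/2)*(b + 1)*(b + 7/2)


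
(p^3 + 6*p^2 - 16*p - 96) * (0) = 0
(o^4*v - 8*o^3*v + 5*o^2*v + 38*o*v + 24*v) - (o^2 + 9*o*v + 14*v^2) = o^4*v - 8*o^3*v + 5*o^2*v - o^2 + 29*o*v - 14*v^2 + 24*v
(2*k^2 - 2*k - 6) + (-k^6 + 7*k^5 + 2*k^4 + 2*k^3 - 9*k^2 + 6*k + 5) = -k^6 + 7*k^5 + 2*k^4 + 2*k^3 - 7*k^2 + 4*k - 1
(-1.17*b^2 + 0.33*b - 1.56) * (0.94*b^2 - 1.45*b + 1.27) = -1.0998*b^4 + 2.0067*b^3 - 3.4308*b^2 + 2.6811*b - 1.9812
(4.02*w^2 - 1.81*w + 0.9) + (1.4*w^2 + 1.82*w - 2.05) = 5.42*w^2 + 0.01*w - 1.15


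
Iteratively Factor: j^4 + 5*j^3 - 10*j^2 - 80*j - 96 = (j + 3)*(j^3 + 2*j^2 - 16*j - 32) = (j - 4)*(j + 3)*(j^2 + 6*j + 8) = (j - 4)*(j + 3)*(j + 4)*(j + 2)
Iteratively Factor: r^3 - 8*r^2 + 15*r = (r - 5)*(r^2 - 3*r) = r*(r - 5)*(r - 3)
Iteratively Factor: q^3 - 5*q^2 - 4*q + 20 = (q - 5)*(q^2 - 4) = (q - 5)*(q - 2)*(q + 2)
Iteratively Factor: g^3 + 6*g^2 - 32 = (g - 2)*(g^2 + 8*g + 16) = (g - 2)*(g + 4)*(g + 4)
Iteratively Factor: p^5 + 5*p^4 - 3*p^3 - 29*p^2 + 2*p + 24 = (p + 3)*(p^4 + 2*p^3 - 9*p^2 - 2*p + 8) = (p + 1)*(p + 3)*(p^3 + p^2 - 10*p + 8) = (p + 1)*(p + 3)*(p + 4)*(p^2 - 3*p + 2) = (p - 2)*(p + 1)*(p + 3)*(p + 4)*(p - 1)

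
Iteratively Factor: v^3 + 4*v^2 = (v)*(v^2 + 4*v) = v^2*(v + 4)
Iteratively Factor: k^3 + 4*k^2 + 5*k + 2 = (k + 1)*(k^2 + 3*k + 2) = (k + 1)*(k + 2)*(k + 1)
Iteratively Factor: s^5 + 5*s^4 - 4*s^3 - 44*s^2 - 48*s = (s + 2)*(s^4 + 3*s^3 - 10*s^2 - 24*s) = (s - 3)*(s + 2)*(s^3 + 6*s^2 + 8*s) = (s - 3)*(s + 2)^2*(s^2 + 4*s) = s*(s - 3)*(s + 2)^2*(s + 4)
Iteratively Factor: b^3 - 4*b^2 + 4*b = (b - 2)*(b^2 - 2*b) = b*(b - 2)*(b - 2)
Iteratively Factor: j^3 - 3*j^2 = (j - 3)*(j^2) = j*(j - 3)*(j)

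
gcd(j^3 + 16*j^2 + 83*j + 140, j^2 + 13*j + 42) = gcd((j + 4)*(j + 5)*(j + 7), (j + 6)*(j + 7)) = j + 7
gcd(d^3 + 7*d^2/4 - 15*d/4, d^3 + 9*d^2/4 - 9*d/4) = d^2 + 3*d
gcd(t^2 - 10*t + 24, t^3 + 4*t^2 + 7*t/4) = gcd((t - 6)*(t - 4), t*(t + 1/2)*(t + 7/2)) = 1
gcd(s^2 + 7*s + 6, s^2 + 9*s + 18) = s + 6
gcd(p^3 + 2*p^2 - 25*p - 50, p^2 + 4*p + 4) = p + 2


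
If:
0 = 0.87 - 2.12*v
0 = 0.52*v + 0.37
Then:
No Solution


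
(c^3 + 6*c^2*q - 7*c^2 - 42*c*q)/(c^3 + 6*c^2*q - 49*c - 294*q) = c/(c + 7)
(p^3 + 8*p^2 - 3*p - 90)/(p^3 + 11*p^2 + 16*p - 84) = (p^2 + 2*p - 15)/(p^2 + 5*p - 14)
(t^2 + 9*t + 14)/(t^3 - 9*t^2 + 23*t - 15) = (t^2 + 9*t + 14)/(t^3 - 9*t^2 + 23*t - 15)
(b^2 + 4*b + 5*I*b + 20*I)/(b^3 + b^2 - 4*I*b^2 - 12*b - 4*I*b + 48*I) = (b + 5*I)/(b^2 - b*(3 + 4*I) + 12*I)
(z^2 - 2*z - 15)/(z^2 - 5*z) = (z + 3)/z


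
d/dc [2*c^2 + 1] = 4*c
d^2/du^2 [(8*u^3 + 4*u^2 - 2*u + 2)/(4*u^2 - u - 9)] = 16*(35*u^3 + 93*u^2 + 213*u + 52)/(64*u^6 - 48*u^5 - 420*u^4 + 215*u^3 + 945*u^2 - 243*u - 729)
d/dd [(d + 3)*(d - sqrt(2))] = 2*d - sqrt(2) + 3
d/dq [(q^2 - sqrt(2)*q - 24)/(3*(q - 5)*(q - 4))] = (-9*q^2 + sqrt(2)*q^2 + 88*q - 216 - 20*sqrt(2))/(3*(q^4 - 18*q^3 + 121*q^2 - 360*q + 400))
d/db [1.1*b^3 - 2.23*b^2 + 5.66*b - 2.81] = 3.3*b^2 - 4.46*b + 5.66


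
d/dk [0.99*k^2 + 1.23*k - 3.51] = 1.98*k + 1.23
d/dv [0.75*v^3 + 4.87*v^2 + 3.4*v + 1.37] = 2.25*v^2 + 9.74*v + 3.4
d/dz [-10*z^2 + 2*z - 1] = 2 - 20*z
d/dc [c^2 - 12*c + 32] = 2*c - 12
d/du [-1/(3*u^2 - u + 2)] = (6*u - 1)/(3*u^2 - u + 2)^2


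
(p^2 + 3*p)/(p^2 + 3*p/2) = 2*(p + 3)/(2*p + 3)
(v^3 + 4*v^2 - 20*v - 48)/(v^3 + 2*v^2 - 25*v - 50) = (v^2 + 2*v - 24)/(v^2 - 25)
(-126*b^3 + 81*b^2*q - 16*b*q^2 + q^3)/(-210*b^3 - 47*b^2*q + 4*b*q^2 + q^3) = (18*b^2 - 9*b*q + q^2)/(30*b^2 + 11*b*q + q^2)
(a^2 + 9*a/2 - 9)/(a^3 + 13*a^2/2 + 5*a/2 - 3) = (2*a - 3)/(2*a^2 + a - 1)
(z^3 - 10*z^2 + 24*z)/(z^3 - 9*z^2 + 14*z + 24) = z/(z + 1)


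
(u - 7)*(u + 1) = u^2 - 6*u - 7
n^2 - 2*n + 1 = (n - 1)^2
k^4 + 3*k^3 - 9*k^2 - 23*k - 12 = (k - 3)*(k + 1)^2*(k + 4)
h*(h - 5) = h^2 - 5*h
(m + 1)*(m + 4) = m^2 + 5*m + 4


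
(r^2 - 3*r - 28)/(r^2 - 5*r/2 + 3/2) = 2*(r^2 - 3*r - 28)/(2*r^2 - 5*r + 3)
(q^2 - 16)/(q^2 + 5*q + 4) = (q - 4)/(q + 1)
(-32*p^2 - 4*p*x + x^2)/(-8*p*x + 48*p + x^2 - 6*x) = (4*p + x)/(x - 6)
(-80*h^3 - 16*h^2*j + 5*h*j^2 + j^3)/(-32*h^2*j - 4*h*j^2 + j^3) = (20*h^2 - h*j - j^2)/(j*(8*h - j))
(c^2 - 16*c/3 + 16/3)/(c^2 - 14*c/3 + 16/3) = (3*c^2 - 16*c + 16)/(3*c^2 - 14*c + 16)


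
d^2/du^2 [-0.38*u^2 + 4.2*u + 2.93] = -0.760000000000000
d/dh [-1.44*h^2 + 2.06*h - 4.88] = 2.06 - 2.88*h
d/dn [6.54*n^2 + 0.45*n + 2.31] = 13.08*n + 0.45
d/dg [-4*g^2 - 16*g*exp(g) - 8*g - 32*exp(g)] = -16*g*exp(g) - 8*g - 48*exp(g) - 8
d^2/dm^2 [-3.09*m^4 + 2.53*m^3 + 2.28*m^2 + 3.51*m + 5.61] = -37.08*m^2 + 15.18*m + 4.56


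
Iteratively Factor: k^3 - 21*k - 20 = (k + 1)*(k^2 - k - 20) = (k - 5)*(k + 1)*(k + 4)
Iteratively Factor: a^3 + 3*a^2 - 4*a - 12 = (a - 2)*(a^2 + 5*a + 6) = (a - 2)*(a + 3)*(a + 2)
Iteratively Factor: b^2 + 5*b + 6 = (b + 3)*(b + 2)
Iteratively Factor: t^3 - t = (t)*(t^2 - 1) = t*(t + 1)*(t - 1)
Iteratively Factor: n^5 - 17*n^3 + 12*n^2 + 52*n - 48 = (n + 2)*(n^4 - 2*n^3 - 13*n^2 + 38*n - 24) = (n - 1)*(n + 2)*(n^3 - n^2 - 14*n + 24) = (n - 1)*(n + 2)*(n + 4)*(n^2 - 5*n + 6) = (n - 2)*(n - 1)*(n + 2)*(n + 4)*(n - 3)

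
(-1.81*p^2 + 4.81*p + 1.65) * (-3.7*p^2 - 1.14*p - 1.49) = 6.697*p^4 - 15.7336*p^3 - 8.8915*p^2 - 9.0479*p - 2.4585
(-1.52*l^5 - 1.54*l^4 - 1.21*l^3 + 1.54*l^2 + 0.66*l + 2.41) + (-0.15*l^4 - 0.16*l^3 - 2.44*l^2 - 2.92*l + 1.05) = -1.52*l^5 - 1.69*l^4 - 1.37*l^3 - 0.9*l^2 - 2.26*l + 3.46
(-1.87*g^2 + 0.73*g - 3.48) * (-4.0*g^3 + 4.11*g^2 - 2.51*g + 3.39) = 7.48*g^5 - 10.6057*g^4 + 21.614*g^3 - 22.4744*g^2 + 11.2095*g - 11.7972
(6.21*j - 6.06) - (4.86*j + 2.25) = 1.35*j - 8.31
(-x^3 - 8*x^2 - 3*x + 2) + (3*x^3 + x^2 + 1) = 2*x^3 - 7*x^2 - 3*x + 3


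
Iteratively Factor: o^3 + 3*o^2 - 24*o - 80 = (o + 4)*(o^2 - o - 20) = (o - 5)*(o + 4)*(o + 4)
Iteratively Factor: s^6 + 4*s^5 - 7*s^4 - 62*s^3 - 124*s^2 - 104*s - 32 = (s + 1)*(s^5 + 3*s^4 - 10*s^3 - 52*s^2 - 72*s - 32) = (s + 1)*(s + 2)*(s^4 + s^3 - 12*s^2 - 28*s - 16) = (s + 1)*(s + 2)^2*(s^3 - s^2 - 10*s - 8) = (s - 4)*(s + 1)*(s + 2)^2*(s^2 + 3*s + 2) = (s - 4)*(s + 1)^2*(s + 2)^2*(s + 2)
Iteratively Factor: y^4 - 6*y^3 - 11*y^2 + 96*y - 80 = (y + 4)*(y^3 - 10*y^2 + 29*y - 20) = (y - 5)*(y + 4)*(y^2 - 5*y + 4) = (y - 5)*(y - 1)*(y + 4)*(y - 4)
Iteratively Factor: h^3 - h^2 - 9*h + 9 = (h + 3)*(h^2 - 4*h + 3) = (h - 1)*(h + 3)*(h - 3)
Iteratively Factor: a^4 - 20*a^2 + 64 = (a + 2)*(a^3 - 2*a^2 - 16*a + 32) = (a - 2)*(a + 2)*(a^2 - 16) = (a - 4)*(a - 2)*(a + 2)*(a + 4)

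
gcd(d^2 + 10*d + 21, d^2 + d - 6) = d + 3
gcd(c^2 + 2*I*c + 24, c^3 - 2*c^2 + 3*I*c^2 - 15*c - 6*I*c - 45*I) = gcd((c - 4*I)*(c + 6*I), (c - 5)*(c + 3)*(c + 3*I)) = 1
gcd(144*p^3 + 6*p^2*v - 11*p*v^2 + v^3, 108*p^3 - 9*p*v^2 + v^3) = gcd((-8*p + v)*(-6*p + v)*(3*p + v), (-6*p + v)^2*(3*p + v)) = 18*p^2 + 3*p*v - v^2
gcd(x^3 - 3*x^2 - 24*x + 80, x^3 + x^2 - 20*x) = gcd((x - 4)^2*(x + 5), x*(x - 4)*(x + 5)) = x^2 + x - 20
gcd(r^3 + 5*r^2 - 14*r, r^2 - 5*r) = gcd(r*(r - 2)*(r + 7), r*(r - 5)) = r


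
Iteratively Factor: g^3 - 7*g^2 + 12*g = (g)*(g^2 - 7*g + 12) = g*(g - 3)*(g - 4)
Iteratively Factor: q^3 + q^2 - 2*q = (q - 1)*(q^2 + 2*q) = (q - 1)*(q + 2)*(q)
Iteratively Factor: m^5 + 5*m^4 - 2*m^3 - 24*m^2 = (m + 3)*(m^4 + 2*m^3 - 8*m^2) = (m - 2)*(m + 3)*(m^3 + 4*m^2) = (m - 2)*(m + 3)*(m + 4)*(m^2) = m*(m - 2)*(m + 3)*(m + 4)*(m)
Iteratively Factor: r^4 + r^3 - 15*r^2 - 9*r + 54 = (r - 2)*(r^3 + 3*r^2 - 9*r - 27) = (r - 2)*(r + 3)*(r^2 - 9) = (r - 2)*(r + 3)^2*(r - 3)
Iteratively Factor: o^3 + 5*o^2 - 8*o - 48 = (o + 4)*(o^2 + o - 12) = (o - 3)*(o + 4)*(o + 4)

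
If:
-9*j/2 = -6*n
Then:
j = 4*n/3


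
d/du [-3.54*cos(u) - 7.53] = 3.54*sin(u)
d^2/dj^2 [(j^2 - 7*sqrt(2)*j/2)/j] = 0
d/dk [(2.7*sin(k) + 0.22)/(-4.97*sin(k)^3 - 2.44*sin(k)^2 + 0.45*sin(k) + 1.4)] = (26.838*sin(k)^3 + 9.8682*sin(k)^2 + 1.0736*sin(k) + 3.681)*cos(k)/(24.7009*sin(k)^6 + 24.2536*sin(k)^5 + 1.4806*sin(k)^4 - 16.112*sin(k)^3 - 6.6295*sin(k)^2 + 1.26*sin(k) + 1.96)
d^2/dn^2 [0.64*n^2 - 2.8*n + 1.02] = 1.28000000000000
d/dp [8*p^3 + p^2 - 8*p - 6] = 24*p^2 + 2*p - 8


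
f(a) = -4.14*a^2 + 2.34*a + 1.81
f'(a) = 2.34 - 8.28*a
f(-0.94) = -4.05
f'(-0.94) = 10.12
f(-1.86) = -16.87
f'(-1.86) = 17.74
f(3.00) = -28.43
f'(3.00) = -22.50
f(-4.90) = -109.06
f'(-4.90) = 42.91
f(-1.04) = -5.10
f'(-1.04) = 10.95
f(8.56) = -281.51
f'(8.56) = -68.54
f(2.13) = -11.99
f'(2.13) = -15.30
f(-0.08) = 1.60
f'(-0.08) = 3.00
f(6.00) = -133.19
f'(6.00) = -47.34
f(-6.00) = -161.27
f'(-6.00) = 52.02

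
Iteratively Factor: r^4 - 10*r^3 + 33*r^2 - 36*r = (r - 3)*(r^3 - 7*r^2 + 12*r) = (r - 3)^2*(r^2 - 4*r) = (r - 4)*(r - 3)^2*(r)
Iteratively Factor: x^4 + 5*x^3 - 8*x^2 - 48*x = (x - 3)*(x^3 + 8*x^2 + 16*x) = (x - 3)*(x + 4)*(x^2 + 4*x) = (x - 3)*(x + 4)^2*(x)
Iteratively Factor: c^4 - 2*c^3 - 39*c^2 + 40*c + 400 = (c - 5)*(c^3 + 3*c^2 - 24*c - 80) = (c - 5)^2*(c^2 + 8*c + 16) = (c - 5)^2*(c + 4)*(c + 4)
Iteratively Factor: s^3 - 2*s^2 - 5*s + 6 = (s - 3)*(s^2 + s - 2) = (s - 3)*(s + 2)*(s - 1)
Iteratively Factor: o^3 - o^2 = (o)*(o^2 - o) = o*(o - 1)*(o)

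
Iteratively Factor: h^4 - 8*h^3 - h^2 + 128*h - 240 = (h - 3)*(h^3 - 5*h^2 - 16*h + 80) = (h - 3)*(h + 4)*(h^2 - 9*h + 20) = (h - 5)*(h - 3)*(h + 4)*(h - 4)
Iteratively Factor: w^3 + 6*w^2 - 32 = (w - 2)*(w^2 + 8*w + 16) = (w - 2)*(w + 4)*(w + 4)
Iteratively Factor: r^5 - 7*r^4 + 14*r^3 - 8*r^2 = (r - 1)*(r^4 - 6*r^3 + 8*r^2) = r*(r - 1)*(r^3 - 6*r^2 + 8*r) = r^2*(r - 1)*(r^2 - 6*r + 8) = r^2*(r - 4)*(r - 1)*(r - 2)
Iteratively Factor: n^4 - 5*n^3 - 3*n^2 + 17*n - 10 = (n - 1)*(n^3 - 4*n^2 - 7*n + 10) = (n - 1)*(n + 2)*(n^2 - 6*n + 5) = (n - 5)*(n - 1)*(n + 2)*(n - 1)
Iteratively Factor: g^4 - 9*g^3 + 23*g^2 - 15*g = (g - 1)*(g^3 - 8*g^2 + 15*g) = g*(g - 1)*(g^2 - 8*g + 15) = g*(g - 3)*(g - 1)*(g - 5)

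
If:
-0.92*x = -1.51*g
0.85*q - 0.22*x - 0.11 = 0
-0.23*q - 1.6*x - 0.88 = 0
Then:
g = -0.33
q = -0.01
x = -0.55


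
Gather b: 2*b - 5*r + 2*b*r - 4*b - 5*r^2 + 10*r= b*(2*r - 2) - 5*r^2 + 5*r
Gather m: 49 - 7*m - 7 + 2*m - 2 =40 - 5*m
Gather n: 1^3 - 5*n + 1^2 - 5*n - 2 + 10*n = 0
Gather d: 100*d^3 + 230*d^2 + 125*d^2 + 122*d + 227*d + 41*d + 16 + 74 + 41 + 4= 100*d^3 + 355*d^2 + 390*d + 135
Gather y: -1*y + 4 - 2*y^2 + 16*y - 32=-2*y^2 + 15*y - 28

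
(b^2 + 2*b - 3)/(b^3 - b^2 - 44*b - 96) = (b - 1)/(b^2 - 4*b - 32)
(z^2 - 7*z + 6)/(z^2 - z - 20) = (-z^2 + 7*z - 6)/(-z^2 + z + 20)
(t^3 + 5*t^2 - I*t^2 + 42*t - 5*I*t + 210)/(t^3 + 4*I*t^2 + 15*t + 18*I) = (t^2 + t*(5 - 7*I) - 35*I)/(t^2 - 2*I*t + 3)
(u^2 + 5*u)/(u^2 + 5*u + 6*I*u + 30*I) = u/(u + 6*I)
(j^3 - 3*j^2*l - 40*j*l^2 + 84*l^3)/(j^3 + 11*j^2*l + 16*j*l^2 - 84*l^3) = (j - 7*l)/(j + 7*l)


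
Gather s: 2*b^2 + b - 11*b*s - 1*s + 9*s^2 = 2*b^2 + b + 9*s^2 + s*(-11*b - 1)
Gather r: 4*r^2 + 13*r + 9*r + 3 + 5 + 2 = 4*r^2 + 22*r + 10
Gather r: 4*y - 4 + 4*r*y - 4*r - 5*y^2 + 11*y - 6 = r*(4*y - 4) - 5*y^2 + 15*y - 10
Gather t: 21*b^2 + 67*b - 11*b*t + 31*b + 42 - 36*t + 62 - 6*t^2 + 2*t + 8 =21*b^2 + 98*b - 6*t^2 + t*(-11*b - 34) + 112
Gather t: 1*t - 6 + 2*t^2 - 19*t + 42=2*t^2 - 18*t + 36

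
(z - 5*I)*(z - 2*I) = z^2 - 7*I*z - 10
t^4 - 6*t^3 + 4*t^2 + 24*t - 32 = (t - 4)*(t - 2)^2*(t + 2)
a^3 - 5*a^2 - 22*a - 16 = (a - 8)*(a + 1)*(a + 2)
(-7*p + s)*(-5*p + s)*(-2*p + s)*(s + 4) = -70*p^3*s - 280*p^3 + 59*p^2*s^2 + 236*p^2*s - 14*p*s^3 - 56*p*s^2 + s^4 + 4*s^3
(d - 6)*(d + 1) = d^2 - 5*d - 6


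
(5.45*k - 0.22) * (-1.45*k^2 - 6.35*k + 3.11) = -7.9025*k^3 - 34.2885*k^2 + 18.3465*k - 0.6842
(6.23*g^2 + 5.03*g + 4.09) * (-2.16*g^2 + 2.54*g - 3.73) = -13.4568*g^4 + 4.9594*g^3 - 19.2961*g^2 - 8.3733*g - 15.2557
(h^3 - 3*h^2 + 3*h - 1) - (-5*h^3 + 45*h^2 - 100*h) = 6*h^3 - 48*h^2 + 103*h - 1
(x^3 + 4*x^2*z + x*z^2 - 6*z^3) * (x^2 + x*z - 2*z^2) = x^5 + 5*x^4*z + 3*x^3*z^2 - 13*x^2*z^3 - 8*x*z^4 + 12*z^5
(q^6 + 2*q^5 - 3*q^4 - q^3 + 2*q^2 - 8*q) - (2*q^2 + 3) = q^6 + 2*q^5 - 3*q^4 - q^3 - 8*q - 3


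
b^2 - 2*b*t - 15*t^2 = (b - 5*t)*(b + 3*t)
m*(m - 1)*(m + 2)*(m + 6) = m^4 + 7*m^3 + 4*m^2 - 12*m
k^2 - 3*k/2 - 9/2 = (k - 3)*(k + 3/2)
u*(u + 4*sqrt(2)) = u^2 + 4*sqrt(2)*u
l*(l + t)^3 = l^4 + 3*l^3*t + 3*l^2*t^2 + l*t^3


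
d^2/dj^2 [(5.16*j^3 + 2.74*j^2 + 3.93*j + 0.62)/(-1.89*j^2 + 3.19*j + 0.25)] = (-2.8421709430404e-14*j^5 - 2.8421709430404e-14*j^4 - 171.009726*j^3 - 45.746712*j^2 + 9.351702*j - 7.278414)/(6.751269*j^6 - 34.184997*j^5 + 55.019412*j^4 - 23.418109*j^3 - 7.2777*j^2 - 0.598125*j - 0.015625)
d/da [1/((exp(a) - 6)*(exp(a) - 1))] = (7 - 2*exp(a))*exp(a)/(exp(4*a) - 14*exp(3*a) + 61*exp(2*a) - 84*exp(a) + 36)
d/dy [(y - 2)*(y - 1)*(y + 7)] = 3*y^2 + 8*y - 19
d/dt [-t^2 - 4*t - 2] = -2*t - 4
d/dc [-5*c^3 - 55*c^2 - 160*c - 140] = -15*c^2 - 110*c - 160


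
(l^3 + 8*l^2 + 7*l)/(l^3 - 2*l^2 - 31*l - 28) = l*(l + 7)/(l^2 - 3*l - 28)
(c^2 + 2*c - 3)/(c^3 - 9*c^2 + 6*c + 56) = (c^2 + 2*c - 3)/(c^3 - 9*c^2 + 6*c + 56)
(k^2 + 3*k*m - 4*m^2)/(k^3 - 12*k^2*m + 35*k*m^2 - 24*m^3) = (k + 4*m)/(k^2 - 11*k*m + 24*m^2)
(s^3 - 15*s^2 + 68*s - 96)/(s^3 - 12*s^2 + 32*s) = (s - 3)/s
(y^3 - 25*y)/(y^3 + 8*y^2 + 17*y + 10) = y*(y - 5)/(y^2 + 3*y + 2)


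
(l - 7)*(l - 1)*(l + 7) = l^3 - l^2 - 49*l + 49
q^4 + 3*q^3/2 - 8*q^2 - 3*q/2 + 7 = (q - 2)*(q - 1)*(q + 1)*(q + 7/2)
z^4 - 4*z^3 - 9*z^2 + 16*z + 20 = (z - 5)*(z - 2)*(z + 1)*(z + 2)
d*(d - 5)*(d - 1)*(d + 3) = d^4 - 3*d^3 - 13*d^2 + 15*d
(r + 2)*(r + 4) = r^2 + 6*r + 8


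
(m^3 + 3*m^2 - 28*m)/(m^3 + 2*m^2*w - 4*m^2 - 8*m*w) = (m + 7)/(m + 2*w)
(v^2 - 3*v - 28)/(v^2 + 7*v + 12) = (v - 7)/(v + 3)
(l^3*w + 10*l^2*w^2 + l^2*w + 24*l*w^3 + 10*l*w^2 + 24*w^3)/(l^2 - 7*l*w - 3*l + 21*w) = w*(l^3 + 10*l^2*w + l^2 + 24*l*w^2 + 10*l*w + 24*w^2)/(l^2 - 7*l*w - 3*l + 21*w)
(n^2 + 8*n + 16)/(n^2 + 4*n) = (n + 4)/n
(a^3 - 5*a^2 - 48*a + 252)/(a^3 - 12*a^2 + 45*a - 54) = (a^2 + a - 42)/(a^2 - 6*a + 9)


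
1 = 1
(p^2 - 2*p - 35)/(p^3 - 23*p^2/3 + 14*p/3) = 3*(p + 5)/(p*(3*p - 2))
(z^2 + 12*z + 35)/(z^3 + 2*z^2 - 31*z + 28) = (z + 5)/(z^2 - 5*z + 4)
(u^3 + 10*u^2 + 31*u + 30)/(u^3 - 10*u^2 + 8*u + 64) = (u^2 + 8*u + 15)/(u^2 - 12*u + 32)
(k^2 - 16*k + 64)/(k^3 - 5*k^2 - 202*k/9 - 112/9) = 9*(k - 8)/(9*k^2 + 27*k + 14)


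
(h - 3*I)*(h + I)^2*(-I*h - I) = -I*h^4 - h^3 - I*h^3 - h^2 - 5*I*h^2 + 3*h - 5*I*h + 3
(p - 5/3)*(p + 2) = p^2 + p/3 - 10/3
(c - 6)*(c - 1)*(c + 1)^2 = c^4 - 5*c^3 - 7*c^2 + 5*c + 6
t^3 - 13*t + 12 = (t - 3)*(t - 1)*(t + 4)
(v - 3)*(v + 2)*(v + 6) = v^3 + 5*v^2 - 12*v - 36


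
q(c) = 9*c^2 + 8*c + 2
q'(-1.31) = -15.58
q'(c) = 18*c + 8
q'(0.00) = 8.00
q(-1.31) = 6.96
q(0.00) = 2.00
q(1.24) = 25.76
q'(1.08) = 27.44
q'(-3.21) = -49.78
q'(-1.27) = -14.86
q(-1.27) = 6.36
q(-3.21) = 69.06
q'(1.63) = 37.34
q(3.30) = 126.41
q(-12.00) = 1202.00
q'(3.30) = 67.40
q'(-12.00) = -208.00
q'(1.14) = 28.52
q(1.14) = 22.82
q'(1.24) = 30.32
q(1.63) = 38.95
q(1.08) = 21.14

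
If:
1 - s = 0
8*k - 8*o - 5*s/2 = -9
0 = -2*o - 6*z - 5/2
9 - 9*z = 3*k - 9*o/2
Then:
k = -67/16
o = -27/8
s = 1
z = 17/24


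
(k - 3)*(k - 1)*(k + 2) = k^3 - 2*k^2 - 5*k + 6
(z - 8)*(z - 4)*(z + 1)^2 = z^4 - 10*z^3 + 9*z^2 + 52*z + 32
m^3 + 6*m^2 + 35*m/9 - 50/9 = (m - 2/3)*(m + 5/3)*(m + 5)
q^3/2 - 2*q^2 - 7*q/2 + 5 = (q/2 + 1)*(q - 5)*(q - 1)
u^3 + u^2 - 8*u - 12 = (u - 3)*(u + 2)^2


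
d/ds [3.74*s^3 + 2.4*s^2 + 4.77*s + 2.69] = 11.22*s^2 + 4.8*s + 4.77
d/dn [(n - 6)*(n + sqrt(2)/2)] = 2*n - 6 + sqrt(2)/2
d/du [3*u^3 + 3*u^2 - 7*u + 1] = 9*u^2 + 6*u - 7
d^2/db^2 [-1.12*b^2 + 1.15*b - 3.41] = -2.24000000000000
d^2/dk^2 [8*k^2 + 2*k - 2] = 16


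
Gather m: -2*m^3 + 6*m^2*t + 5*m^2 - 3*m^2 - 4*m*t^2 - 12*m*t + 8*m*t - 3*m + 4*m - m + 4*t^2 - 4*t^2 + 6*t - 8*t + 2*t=-2*m^3 + m^2*(6*t + 2) + m*(-4*t^2 - 4*t)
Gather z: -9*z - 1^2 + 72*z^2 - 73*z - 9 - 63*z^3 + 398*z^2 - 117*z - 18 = -63*z^3 + 470*z^2 - 199*z - 28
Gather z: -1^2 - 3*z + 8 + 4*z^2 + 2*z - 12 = 4*z^2 - z - 5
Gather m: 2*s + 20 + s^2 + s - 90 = s^2 + 3*s - 70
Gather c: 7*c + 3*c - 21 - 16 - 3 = 10*c - 40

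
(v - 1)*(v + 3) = v^2 + 2*v - 3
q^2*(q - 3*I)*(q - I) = q^4 - 4*I*q^3 - 3*q^2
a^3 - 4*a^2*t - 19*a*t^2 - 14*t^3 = (a - 7*t)*(a + t)*(a + 2*t)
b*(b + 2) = b^2 + 2*b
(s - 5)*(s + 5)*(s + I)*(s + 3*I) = s^4 + 4*I*s^3 - 28*s^2 - 100*I*s + 75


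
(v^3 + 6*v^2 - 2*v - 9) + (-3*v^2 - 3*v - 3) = v^3 + 3*v^2 - 5*v - 12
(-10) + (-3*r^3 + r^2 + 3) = -3*r^3 + r^2 - 7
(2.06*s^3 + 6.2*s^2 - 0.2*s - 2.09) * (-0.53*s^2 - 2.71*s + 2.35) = -1.0918*s^5 - 8.8686*s^4 - 11.855*s^3 + 16.2197*s^2 + 5.1939*s - 4.9115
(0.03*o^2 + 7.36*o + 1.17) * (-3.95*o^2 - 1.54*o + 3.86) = -0.1185*o^4 - 29.1182*o^3 - 15.8401*o^2 + 26.6078*o + 4.5162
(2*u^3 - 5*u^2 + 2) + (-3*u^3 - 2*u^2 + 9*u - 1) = -u^3 - 7*u^2 + 9*u + 1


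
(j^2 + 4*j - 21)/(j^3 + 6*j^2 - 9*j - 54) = (j + 7)/(j^2 + 9*j + 18)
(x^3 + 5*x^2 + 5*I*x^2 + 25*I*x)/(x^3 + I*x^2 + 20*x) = (x + 5)/(x - 4*I)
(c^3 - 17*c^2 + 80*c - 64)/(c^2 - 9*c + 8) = c - 8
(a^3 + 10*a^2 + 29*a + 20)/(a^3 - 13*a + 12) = (a^2 + 6*a + 5)/(a^2 - 4*a + 3)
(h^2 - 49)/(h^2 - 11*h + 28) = (h + 7)/(h - 4)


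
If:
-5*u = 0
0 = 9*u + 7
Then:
No Solution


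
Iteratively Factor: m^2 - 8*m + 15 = (m - 5)*(m - 3)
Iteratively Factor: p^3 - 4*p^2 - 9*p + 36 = (p + 3)*(p^2 - 7*p + 12) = (p - 4)*(p + 3)*(p - 3)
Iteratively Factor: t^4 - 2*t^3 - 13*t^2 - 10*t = (t - 5)*(t^3 + 3*t^2 + 2*t) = (t - 5)*(t + 2)*(t^2 + t) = t*(t - 5)*(t + 2)*(t + 1)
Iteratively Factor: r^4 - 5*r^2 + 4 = (r - 1)*(r^3 + r^2 - 4*r - 4) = (r - 1)*(r + 2)*(r^2 - r - 2) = (r - 2)*(r - 1)*(r + 2)*(r + 1)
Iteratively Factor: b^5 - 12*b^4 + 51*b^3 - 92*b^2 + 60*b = (b)*(b^4 - 12*b^3 + 51*b^2 - 92*b + 60) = b*(b - 2)*(b^3 - 10*b^2 + 31*b - 30) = b*(b - 5)*(b - 2)*(b^2 - 5*b + 6) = b*(b - 5)*(b - 2)^2*(b - 3)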